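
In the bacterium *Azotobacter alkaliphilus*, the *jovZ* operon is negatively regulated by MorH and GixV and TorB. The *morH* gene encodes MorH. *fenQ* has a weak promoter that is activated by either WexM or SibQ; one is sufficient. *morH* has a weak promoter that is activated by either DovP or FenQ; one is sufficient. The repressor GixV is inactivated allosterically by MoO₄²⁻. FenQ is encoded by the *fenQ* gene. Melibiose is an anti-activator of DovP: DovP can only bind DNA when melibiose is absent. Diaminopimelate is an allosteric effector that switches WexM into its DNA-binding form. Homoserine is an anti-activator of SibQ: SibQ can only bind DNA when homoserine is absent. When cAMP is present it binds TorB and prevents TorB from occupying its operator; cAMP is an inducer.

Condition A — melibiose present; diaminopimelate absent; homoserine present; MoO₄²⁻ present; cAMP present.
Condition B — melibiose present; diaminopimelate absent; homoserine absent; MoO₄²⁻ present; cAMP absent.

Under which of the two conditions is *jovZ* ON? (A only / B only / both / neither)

Condition A:
Melibiose is present, so DovP is inactive.
Diaminopimelate is absent, so WexM is inactive.
Homoserine is present, so SibQ is inactive.
No activator is available at the *fenQ* promoter, so *fenQ* is not transcribed.
So FenQ is not produced.
No activator is available at the *morH* promoter, so *morH* is not transcribed.
So MorH is not produced.
MoO₄²⁻ is present, so GixV is inactive.
cAMP is present, so TorB is inactive.
With no repressor bound, *jovZ* is transcribed.
→ *jovZ* is ON in A.
Condition B:
Melibiose is present, so DovP is inactive.
Diaminopimelate is absent, so WexM is inactive.
Homoserine is absent, so SibQ is active.
Activator SibQ is present, so *fenQ* is transcribed.
So FenQ is produced and active.
Activator FenQ is present, so *morH* is transcribed.
So MorH is produced and active.
MoO₄²⁻ is present, so GixV is inactive.
cAMP is absent, so TorB is active.
With repressor MorH bound, *jovZ* is not transcribed.
→ *jovZ* is OFF in B.

A only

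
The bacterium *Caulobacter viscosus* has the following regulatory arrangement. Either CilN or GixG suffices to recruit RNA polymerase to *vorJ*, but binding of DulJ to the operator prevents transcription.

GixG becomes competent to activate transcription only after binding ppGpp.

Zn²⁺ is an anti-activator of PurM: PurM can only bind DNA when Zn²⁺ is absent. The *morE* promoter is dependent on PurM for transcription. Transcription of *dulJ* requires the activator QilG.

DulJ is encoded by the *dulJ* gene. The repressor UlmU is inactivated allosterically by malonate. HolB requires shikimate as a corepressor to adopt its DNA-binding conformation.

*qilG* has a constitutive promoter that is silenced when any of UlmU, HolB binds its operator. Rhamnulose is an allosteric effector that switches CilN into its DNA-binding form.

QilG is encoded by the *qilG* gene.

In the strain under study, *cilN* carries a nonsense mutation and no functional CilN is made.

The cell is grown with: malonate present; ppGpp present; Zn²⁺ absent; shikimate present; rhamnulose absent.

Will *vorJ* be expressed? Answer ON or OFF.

CilN is non-functional in this strain, so it has no effect.
ppGpp is present, so GixG is active.
Malonate is present, so UlmU is inactive.
Shikimate is present, so HolB is active.
With repressor HolB bound, *qilG* is not transcribed.
So QilG is not produced.
Required activator QilG is absent, so *dulJ* is not transcribed.
So DulJ is not produced.
Activator GixG is present, so *vorJ* is transcribed.

ON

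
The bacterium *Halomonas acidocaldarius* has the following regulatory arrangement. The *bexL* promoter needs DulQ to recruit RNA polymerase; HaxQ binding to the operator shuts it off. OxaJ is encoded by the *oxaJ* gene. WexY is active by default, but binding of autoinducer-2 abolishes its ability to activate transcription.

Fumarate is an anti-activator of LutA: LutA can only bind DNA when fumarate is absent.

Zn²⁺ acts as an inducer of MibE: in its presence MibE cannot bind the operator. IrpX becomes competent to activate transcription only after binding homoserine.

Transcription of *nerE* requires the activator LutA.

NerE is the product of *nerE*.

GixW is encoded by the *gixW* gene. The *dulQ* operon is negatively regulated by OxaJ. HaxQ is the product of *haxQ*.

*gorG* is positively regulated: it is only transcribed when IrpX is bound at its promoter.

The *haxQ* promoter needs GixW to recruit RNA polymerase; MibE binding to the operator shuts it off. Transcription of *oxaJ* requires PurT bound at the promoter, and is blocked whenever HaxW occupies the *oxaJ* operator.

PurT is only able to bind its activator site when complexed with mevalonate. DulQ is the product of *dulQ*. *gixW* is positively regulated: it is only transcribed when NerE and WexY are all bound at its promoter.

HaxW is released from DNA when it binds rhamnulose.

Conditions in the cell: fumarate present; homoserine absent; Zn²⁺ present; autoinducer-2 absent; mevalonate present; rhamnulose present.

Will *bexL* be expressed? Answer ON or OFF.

OFF

Rhamnulose is present, so HaxW is inactive.
Mevalonate is present, so PurT is active.
No repressor is bound and PurT is active, so *oxaJ* is transcribed.
So OxaJ is produced and active.
With repressor OxaJ bound, *dulQ* is not transcribed.
So DulQ is not produced.
Zn²⁺ is present, so MibE is inactive.
Fumarate is present, so LutA is inactive.
Required activator LutA is absent, so *nerE* is not transcribed.
So NerE is not produced.
Autoinducer-2 is absent, so WexY is active.
Required activator NerE is absent, so *gixW* is not transcribed.
So GixW is not produced.
Required activator GixW is absent, so *haxQ* is not transcribed.
So HaxQ is not produced.
Required activator DulQ is absent, so *bexL* is not transcribed.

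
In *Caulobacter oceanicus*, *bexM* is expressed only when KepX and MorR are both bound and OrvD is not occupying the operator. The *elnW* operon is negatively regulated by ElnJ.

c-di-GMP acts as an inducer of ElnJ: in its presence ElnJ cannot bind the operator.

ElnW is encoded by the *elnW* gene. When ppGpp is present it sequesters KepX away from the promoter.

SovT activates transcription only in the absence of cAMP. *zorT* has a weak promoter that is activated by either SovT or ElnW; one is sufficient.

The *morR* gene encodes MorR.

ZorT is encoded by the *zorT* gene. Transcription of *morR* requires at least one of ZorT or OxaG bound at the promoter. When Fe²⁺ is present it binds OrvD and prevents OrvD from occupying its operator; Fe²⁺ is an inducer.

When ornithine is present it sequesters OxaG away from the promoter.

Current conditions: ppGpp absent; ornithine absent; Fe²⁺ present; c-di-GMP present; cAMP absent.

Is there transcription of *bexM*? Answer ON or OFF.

Fe²⁺ is present, so OrvD is inactive.
ppGpp is absent, so KepX is active.
cAMP is absent, so SovT is active.
c-di-GMP is present, so ElnJ is inactive.
With no repressor bound, *elnW* is transcribed.
So ElnW is produced and active.
Activator SovT is present, so *zorT* is transcribed.
So ZorT is produced and active.
Ornithine is absent, so OxaG is active.
Activator ZorT is present, so *morR* is transcribed.
So MorR is produced and active.
No repressor is bound and KepX and MorR are active, so *bexM* is transcribed.

ON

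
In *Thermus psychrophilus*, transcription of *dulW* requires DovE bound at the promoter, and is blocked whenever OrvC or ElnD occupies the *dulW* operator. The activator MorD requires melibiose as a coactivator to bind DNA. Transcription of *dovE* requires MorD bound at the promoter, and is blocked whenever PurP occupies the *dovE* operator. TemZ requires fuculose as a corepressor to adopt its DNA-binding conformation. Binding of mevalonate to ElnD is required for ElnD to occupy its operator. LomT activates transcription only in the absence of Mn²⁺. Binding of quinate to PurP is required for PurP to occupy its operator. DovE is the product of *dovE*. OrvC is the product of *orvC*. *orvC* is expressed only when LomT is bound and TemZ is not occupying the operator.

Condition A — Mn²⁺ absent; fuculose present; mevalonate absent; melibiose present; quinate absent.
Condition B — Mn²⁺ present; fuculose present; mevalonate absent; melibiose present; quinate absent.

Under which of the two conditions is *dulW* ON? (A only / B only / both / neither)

both

Condition A:
Mn²⁺ is absent, so LomT is active.
Fuculose is present, so TemZ is active.
With repressor TemZ bound, *orvC* is not transcribed.
So OrvC is not produced.
Mevalonate is absent, so ElnD is inactive.
Melibiose is present, so MorD is active.
Quinate is absent, so PurP is inactive.
No repressor is bound and MorD is active, so *dovE* is transcribed.
So DovE is produced and active.
No repressor is bound and DovE is active, so *dulW* is transcribed.
→ *dulW* is ON in A.
Condition B:
Mn²⁺ is present, so LomT is inactive.
Fuculose is present, so TemZ is active.
With repressor TemZ bound, *orvC* is not transcribed.
So OrvC is not produced.
Mevalonate is absent, so ElnD is inactive.
Melibiose is present, so MorD is active.
Quinate is absent, so PurP is inactive.
No repressor is bound and MorD is active, so *dovE* is transcribed.
So DovE is produced and active.
No repressor is bound and DovE is active, so *dulW* is transcribed.
→ *dulW* is ON in B.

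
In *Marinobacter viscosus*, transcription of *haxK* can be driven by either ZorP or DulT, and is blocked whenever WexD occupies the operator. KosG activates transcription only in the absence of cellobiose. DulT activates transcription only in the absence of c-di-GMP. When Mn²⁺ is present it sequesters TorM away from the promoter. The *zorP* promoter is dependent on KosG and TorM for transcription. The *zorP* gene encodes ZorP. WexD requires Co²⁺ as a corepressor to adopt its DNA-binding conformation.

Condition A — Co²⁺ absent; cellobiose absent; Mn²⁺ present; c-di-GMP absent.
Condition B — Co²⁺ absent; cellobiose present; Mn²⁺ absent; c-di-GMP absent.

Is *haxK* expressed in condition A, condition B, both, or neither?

both

Condition A:
Co²⁺ is absent, so WexD is inactive.
Cellobiose is absent, so KosG is active.
Mn²⁺ is present, so TorM is inactive.
Required activator TorM is absent, so *zorP* is not transcribed.
So ZorP is not produced.
c-di-GMP is absent, so DulT is active.
Activator DulT is present, so *haxK* is transcribed.
→ *haxK* is ON in A.
Condition B:
Co²⁺ is absent, so WexD is inactive.
Cellobiose is present, so KosG is inactive.
Mn²⁺ is absent, so TorM is active.
Required activator KosG is absent, so *zorP* is not transcribed.
So ZorP is not produced.
c-di-GMP is absent, so DulT is active.
Activator DulT is present, so *haxK* is transcribed.
→ *haxK* is ON in B.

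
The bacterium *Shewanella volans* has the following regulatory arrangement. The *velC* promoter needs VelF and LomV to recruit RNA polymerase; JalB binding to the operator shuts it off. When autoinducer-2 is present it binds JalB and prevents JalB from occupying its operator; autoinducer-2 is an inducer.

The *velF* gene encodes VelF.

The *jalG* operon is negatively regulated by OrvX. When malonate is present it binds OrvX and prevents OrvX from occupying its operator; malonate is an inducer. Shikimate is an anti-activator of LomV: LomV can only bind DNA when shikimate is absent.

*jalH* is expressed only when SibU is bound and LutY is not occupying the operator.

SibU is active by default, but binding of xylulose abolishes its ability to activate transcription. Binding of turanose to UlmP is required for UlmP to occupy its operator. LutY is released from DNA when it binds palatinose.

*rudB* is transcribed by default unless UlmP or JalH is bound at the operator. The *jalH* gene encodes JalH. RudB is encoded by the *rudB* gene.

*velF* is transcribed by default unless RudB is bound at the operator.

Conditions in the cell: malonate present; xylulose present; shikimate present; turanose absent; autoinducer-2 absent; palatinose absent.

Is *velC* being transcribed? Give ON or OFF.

OFF

Turanose is absent, so UlmP is inactive.
Xylulose is present, so SibU is inactive.
Palatinose is absent, so LutY is active.
With repressor LutY bound, *jalH* is not transcribed.
So JalH is not produced.
With no repressor bound, *rudB* is transcribed.
So RudB is produced and active.
With repressor RudB bound, *velF* is not transcribed.
So VelF is not produced.
Shikimate is present, so LomV is inactive.
Autoinducer-2 is absent, so JalB is active.
With repressor JalB bound, *velC* is not transcribed.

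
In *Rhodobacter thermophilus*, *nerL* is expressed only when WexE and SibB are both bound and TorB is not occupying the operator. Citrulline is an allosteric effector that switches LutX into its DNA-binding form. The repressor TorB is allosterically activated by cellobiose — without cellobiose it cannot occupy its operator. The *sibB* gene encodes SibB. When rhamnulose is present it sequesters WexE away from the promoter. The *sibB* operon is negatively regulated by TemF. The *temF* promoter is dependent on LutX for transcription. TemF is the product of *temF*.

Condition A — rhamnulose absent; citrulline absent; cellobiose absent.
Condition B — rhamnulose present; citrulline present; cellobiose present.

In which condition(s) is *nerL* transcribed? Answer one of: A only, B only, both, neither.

Condition A:
Rhamnulose is absent, so WexE is active.
Citrulline is absent, so LutX is inactive.
Required activator LutX is absent, so *temF* is not transcribed.
So TemF is not produced.
With no repressor bound, *sibB* is transcribed.
So SibB is produced and active.
Cellobiose is absent, so TorB is inactive.
No repressor is bound and WexE and SibB are active, so *nerL* is transcribed.
→ *nerL* is ON in A.
Condition B:
Rhamnulose is present, so WexE is inactive.
Citrulline is present, so LutX is active.
No repressor is bound and LutX is active, so *temF* is transcribed.
So TemF is produced and active.
With repressor TemF bound, *sibB* is not transcribed.
So SibB is not produced.
Cellobiose is present, so TorB is active.
With repressor TorB bound, *nerL* is not transcribed.
→ *nerL* is OFF in B.

A only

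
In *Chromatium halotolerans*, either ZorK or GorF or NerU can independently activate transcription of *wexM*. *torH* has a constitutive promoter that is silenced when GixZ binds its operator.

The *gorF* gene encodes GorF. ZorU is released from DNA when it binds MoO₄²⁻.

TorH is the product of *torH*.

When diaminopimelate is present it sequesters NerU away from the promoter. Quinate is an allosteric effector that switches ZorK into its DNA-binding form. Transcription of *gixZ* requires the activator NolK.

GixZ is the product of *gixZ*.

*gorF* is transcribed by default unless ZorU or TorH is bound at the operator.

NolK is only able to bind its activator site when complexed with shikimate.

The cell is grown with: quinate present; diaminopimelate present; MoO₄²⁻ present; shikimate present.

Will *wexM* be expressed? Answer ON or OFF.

Quinate is present, so ZorK is active.
MoO₄²⁻ is present, so ZorU is inactive.
Shikimate is present, so NolK is active.
No repressor is bound and NolK is active, so *gixZ* is transcribed.
So GixZ is produced and active.
With repressor GixZ bound, *torH* is not transcribed.
So TorH is not produced.
With no repressor bound, *gorF* is transcribed.
So GorF is produced and active.
Diaminopimelate is present, so NerU is inactive.
Activator ZorK is present, so *wexM* is transcribed.

ON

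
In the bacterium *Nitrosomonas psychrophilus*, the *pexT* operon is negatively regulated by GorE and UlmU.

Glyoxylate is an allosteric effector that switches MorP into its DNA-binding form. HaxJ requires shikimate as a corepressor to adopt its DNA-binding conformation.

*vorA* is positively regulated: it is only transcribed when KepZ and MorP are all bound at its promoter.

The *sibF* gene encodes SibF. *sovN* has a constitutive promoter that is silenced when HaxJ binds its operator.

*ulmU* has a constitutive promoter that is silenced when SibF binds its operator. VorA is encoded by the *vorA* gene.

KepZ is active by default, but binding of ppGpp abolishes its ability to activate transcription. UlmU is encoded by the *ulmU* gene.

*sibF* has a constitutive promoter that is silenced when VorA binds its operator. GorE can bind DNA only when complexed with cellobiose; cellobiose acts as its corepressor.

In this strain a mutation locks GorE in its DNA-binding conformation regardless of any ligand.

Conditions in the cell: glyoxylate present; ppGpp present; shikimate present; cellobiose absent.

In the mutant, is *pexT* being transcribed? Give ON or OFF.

OFF

GorE is constitutively active in this strain.
ppGpp is present, so KepZ is inactive.
Glyoxylate is present, so MorP is active.
Required activator KepZ is absent, so *vorA* is not transcribed.
So VorA is not produced.
With no repressor bound, *sibF* is transcribed.
So SibF is produced and active.
With repressor SibF bound, *ulmU* is not transcribed.
So UlmU is not produced.
With repressor GorE bound, *pexT* is not transcribed.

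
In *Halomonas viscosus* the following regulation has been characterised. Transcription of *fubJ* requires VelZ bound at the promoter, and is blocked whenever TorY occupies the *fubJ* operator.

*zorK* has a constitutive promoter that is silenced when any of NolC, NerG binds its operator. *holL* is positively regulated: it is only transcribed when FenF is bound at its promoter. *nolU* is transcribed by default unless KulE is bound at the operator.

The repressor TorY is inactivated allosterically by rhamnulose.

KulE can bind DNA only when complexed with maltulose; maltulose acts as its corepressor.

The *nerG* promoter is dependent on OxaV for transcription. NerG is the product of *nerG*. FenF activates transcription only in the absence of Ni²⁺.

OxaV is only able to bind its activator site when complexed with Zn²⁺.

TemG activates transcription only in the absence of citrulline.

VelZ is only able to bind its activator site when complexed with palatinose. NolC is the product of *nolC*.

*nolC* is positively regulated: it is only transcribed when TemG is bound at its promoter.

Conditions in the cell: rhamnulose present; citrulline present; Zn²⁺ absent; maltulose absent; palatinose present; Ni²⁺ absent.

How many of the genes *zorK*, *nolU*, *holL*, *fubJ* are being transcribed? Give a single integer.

4

Citrulline is present, so TemG is inactive.
Required activator TemG is absent, so *nolC* is not transcribed.
So NolC is not produced.
Zn²⁺ is absent, so OxaV is inactive.
Required activator OxaV is absent, so *nerG* is not transcribed.
So NerG is not produced.
With no repressor bound, *zorK* is transcribed.
→ *zorK* is ON.
Maltulose is absent, so KulE is inactive.
With no repressor bound, *nolU* is transcribed.
→ *nolU* is ON.
Ni²⁺ is absent, so FenF is active.
No repressor is bound and FenF is active, so *holL* is transcribed.
→ *holL* is ON.
Palatinose is present, so VelZ is active.
Rhamnulose is present, so TorY is inactive.
No repressor is bound and VelZ is active, so *fubJ* is transcribed.
→ *fubJ* is ON.
4 of the 4 genes are transcribed.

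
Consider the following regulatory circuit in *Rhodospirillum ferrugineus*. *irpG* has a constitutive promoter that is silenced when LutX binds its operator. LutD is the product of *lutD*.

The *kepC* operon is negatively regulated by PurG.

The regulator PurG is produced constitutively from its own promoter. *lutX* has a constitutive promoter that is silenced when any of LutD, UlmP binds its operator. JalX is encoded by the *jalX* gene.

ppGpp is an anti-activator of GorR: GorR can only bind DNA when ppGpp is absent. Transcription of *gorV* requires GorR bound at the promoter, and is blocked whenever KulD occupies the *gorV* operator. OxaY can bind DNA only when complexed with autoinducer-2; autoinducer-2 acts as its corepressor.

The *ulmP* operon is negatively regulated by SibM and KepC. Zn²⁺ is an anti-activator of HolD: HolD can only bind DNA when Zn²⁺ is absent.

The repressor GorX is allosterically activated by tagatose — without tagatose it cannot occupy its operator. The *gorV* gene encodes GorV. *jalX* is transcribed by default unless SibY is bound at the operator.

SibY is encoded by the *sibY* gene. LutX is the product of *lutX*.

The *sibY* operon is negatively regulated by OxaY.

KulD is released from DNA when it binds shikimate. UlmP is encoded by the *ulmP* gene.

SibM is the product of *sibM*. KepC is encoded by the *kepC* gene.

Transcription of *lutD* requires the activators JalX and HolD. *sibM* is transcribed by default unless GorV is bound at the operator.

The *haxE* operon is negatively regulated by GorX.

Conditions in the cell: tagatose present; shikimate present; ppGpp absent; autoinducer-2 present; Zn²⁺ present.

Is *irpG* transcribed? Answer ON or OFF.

ON

Autoinducer-2 is present, so OxaY is active.
With repressor OxaY bound, *sibY* is not transcribed.
So SibY is not produced.
With no repressor bound, *jalX* is transcribed.
So JalX is produced and active.
Zn²⁺ is present, so HolD is inactive.
Required activator HolD is absent, so *lutD* is not transcribed.
So LutD is not produced.
Shikimate is present, so KulD is inactive.
ppGpp is absent, so GorR is active.
No repressor is bound and GorR is active, so *gorV* is transcribed.
So GorV is produced and active.
With repressor GorV bound, *sibM* is not transcribed.
So SibM is not produced.
PurG is produced constitutively and is active.
With repressor PurG bound, *kepC* is not transcribed.
So KepC is not produced.
With no repressor bound, *ulmP* is transcribed.
So UlmP is produced and active.
With repressor UlmP bound, *lutX* is not transcribed.
So LutX is not produced.
With no repressor bound, *irpG* is transcribed.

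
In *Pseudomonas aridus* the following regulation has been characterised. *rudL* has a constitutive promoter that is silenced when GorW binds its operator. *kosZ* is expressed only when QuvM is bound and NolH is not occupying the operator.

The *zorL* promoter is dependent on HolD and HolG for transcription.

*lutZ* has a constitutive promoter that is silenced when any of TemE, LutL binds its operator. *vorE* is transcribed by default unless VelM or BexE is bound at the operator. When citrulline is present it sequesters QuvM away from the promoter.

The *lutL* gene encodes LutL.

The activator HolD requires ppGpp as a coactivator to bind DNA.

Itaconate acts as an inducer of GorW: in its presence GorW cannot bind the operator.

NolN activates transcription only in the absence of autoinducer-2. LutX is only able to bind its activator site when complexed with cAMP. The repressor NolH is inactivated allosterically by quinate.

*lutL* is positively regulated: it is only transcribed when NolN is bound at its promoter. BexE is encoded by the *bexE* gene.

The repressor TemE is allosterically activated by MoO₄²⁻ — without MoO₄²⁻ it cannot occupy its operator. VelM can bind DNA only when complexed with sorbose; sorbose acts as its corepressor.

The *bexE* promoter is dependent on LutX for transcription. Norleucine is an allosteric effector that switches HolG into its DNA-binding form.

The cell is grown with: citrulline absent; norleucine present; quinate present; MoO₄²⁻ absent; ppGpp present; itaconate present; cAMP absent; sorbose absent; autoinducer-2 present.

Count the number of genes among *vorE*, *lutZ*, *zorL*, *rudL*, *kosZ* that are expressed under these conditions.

Sorbose is absent, so VelM is inactive.
cAMP is absent, so LutX is inactive.
Required activator LutX is absent, so *bexE* is not transcribed.
So BexE is not produced.
With no repressor bound, *vorE* is transcribed.
→ *vorE* is ON.
MoO₄²⁻ is absent, so TemE is inactive.
Autoinducer-2 is present, so NolN is inactive.
Required activator NolN is absent, so *lutL* is not transcribed.
So LutL is not produced.
With no repressor bound, *lutZ* is transcribed.
→ *lutZ* is ON.
ppGpp is present, so HolD is active.
Norleucine is present, so HolG is active.
No repressor is bound and HolD and HolG are active, so *zorL* is transcribed.
→ *zorL* is ON.
Itaconate is present, so GorW is inactive.
With no repressor bound, *rudL* is transcribed.
→ *rudL* is ON.
Citrulline is absent, so QuvM is active.
Quinate is present, so NolH is inactive.
No repressor is bound and QuvM is active, so *kosZ* is transcribed.
→ *kosZ* is ON.
5 of the 5 genes are transcribed.

5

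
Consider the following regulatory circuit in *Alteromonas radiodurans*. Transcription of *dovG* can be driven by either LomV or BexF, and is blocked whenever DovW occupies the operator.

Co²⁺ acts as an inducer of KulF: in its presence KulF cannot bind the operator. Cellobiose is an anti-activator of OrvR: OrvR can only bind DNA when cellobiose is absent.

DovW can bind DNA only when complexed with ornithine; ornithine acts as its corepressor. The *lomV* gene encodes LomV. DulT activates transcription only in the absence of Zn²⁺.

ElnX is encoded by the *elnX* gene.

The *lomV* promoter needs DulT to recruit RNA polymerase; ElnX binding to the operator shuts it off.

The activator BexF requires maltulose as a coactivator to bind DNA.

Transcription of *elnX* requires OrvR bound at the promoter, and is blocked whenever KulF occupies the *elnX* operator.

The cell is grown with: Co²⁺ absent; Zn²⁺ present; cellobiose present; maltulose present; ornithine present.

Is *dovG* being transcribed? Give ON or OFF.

Zn²⁺ is present, so DulT is inactive.
Co²⁺ is absent, so KulF is active.
Cellobiose is present, so OrvR is inactive.
With repressor KulF bound, *elnX* is not transcribed.
So ElnX is not produced.
Required activator DulT is absent, so *lomV* is not transcribed.
So LomV is not produced.
Ornithine is present, so DovW is active.
Maltulose is present, so BexF is active.
With repressor DovW bound, *dovG* is not transcribed.

OFF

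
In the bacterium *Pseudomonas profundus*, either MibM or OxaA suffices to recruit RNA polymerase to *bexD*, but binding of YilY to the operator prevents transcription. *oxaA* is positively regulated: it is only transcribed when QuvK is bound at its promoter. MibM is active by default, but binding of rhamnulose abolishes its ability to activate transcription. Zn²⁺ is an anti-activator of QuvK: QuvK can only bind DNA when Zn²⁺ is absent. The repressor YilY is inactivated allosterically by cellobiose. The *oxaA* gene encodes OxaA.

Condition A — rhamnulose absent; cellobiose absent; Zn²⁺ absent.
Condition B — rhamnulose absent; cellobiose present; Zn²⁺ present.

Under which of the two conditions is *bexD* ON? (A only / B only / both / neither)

Condition A:
Rhamnulose is absent, so MibM is active.
Cellobiose is absent, so YilY is active.
Zn²⁺ is absent, so QuvK is active.
No repressor is bound and QuvK is active, so *oxaA* is transcribed.
So OxaA is produced and active.
With repressor YilY bound, *bexD* is not transcribed.
→ *bexD* is OFF in A.
Condition B:
Rhamnulose is absent, so MibM is active.
Cellobiose is present, so YilY is inactive.
Zn²⁺ is present, so QuvK is inactive.
Required activator QuvK is absent, so *oxaA* is not transcribed.
So OxaA is not produced.
Activator MibM is present, so *bexD* is transcribed.
→ *bexD* is ON in B.

B only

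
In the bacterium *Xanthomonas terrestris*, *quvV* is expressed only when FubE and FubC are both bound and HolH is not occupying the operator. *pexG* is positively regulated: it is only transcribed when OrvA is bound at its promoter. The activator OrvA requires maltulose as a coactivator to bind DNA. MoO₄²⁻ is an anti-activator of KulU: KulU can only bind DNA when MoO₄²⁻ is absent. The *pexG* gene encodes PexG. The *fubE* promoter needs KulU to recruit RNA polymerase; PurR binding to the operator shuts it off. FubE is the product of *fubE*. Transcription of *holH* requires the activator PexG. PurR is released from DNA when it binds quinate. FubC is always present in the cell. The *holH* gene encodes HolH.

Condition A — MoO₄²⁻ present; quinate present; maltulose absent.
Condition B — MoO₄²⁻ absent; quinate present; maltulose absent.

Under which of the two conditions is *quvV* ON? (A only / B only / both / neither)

B only

Condition A:
MoO₄²⁻ is present, so KulU is inactive.
Quinate is present, so PurR is inactive.
Required activator KulU is absent, so *fubE* is not transcribed.
So FubE is not produced.
Maltulose is absent, so OrvA is inactive.
Required activator OrvA is absent, so *pexG* is not transcribed.
So PexG is not produced.
Required activator PexG is absent, so *holH* is not transcribed.
So HolH is not produced.
FubC is produced constitutively and is active.
Required activator FubE is absent, so *quvV* is not transcribed.
→ *quvV* is OFF in A.
Condition B:
MoO₄²⁻ is absent, so KulU is active.
Quinate is present, so PurR is inactive.
No repressor is bound and KulU is active, so *fubE* is transcribed.
So FubE is produced and active.
Maltulose is absent, so OrvA is inactive.
Required activator OrvA is absent, so *pexG* is not transcribed.
So PexG is not produced.
Required activator PexG is absent, so *holH* is not transcribed.
So HolH is not produced.
FubC is produced constitutively and is active.
No repressor is bound and FubE and FubC are active, so *quvV* is transcribed.
→ *quvV* is ON in B.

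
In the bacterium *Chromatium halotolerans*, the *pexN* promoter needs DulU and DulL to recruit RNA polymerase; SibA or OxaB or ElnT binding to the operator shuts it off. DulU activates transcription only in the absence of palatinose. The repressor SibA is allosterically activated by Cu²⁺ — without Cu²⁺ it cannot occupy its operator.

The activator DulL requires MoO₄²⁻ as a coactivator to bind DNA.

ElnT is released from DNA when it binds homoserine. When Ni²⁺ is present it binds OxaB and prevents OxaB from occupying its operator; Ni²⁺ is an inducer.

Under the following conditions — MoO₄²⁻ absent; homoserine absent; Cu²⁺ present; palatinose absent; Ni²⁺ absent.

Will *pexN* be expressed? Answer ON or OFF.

Cu²⁺ is present, so SibA is active.
Ni²⁺ is absent, so OxaB is active.
Homoserine is absent, so ElnT is active.
Palatinose is absent, so DulU is active.
MoO₄²⁻ is absent, so DulL is inactive.
With repressor SibA bound, *pexN* is not transcribed.

OFF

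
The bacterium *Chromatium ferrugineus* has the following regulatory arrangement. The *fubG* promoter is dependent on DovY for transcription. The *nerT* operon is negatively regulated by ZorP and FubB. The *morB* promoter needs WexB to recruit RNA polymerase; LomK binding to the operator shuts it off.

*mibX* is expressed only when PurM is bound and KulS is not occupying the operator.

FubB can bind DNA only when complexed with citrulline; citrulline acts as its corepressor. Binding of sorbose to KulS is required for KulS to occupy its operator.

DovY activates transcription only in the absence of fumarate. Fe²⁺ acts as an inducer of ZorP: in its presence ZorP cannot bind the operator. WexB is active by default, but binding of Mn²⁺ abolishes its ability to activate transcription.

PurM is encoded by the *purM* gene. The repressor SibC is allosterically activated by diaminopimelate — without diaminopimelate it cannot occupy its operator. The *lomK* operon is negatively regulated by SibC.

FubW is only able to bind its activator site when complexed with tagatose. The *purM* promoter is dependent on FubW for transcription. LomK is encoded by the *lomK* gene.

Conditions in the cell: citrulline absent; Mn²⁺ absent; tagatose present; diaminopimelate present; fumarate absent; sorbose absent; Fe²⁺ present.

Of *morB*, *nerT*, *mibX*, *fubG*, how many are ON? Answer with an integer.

4

Diaminopimelate is present, so SibC is active.
With repressor SibC bound, *lomK* is not transcribed.
So LomK is not produced.
Mn²⁺ is absent, so WexB is active.
No repressor is bound and WexB is active, so *morB* is transcribed.
→ *morB* is ON.
Fe²⁺ is present, so ZorP is inactive.
Citrulline is absent, so FubB is inactive.
With no repressor bound, *nerT* is transcribed.
→ *nerT* is ON.
Sorbose is absent, so KulS is inactive.
Tagatose is present, so FubW is active.
No repressor is bound and FubW is active, so *purM* is transcribed.
So PurM is produced and active.
No repressor is bound and PurM is active, so *mibX* is transcribed.
→ *mibX* is ON.
Fumarate is absent, so DovY is active.
No repressor is bound and DovY is active, so *fubG* is transcribed.
→ *fubG* is ON.
4 of the 4 genes are transcribed.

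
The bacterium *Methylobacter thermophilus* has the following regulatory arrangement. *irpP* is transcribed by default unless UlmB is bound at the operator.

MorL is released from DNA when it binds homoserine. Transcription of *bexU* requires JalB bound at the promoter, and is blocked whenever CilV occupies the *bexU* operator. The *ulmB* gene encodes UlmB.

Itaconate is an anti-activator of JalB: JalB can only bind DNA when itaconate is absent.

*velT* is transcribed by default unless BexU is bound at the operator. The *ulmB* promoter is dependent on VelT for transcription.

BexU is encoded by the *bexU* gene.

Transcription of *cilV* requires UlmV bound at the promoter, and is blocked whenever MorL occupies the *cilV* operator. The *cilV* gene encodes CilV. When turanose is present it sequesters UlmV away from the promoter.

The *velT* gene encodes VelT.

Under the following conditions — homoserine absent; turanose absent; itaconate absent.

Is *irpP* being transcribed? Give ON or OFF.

Turanose is absent, so UlmV is active.
Homoserine is absent, so MorL is active.
With repressor MorL bound, *cilV* is not transcribed.
So CilV is not produced.
Itaconate is absent, so JalB is active.
No repressor is bound and JalB is active, so *bexU* is transcribed.
So BexU is produced and active.
With repressor BexU bound, *velT* is not transcribed.
So VelT is not produced.
Required activator VelT is absent, so *ulmB* is not transcribed.
So UlmB is not produced.
With no repressor bound, *irpP* is transcribed.

ON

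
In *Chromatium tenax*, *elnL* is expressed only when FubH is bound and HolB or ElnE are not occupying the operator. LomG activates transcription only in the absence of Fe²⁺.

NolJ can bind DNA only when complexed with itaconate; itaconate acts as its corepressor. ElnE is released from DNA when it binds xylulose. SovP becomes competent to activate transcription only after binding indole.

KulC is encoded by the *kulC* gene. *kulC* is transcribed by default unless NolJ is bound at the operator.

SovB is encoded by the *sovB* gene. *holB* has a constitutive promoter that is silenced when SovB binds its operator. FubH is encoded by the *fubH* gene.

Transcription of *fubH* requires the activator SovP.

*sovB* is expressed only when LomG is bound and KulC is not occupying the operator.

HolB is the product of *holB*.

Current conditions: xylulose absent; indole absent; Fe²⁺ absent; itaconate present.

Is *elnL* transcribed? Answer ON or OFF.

OFF

Fe²⁺ is absent, so LomG is active.
Itaconate is present, so NolJ is active.
With repressor NolJ bound, *kulC* is not transcribed.
So KulC is not produced.
No repressor is bound and LomG is active, so *sovB* is transcribed.
So SovB is produced and active.
With repressor SovB bound, *holB* is not transcribed.
So HolB is not produced.
Indole is absent, so SovP is inactive.
Required activator SovP is absent, so *fubH* is not transcribed.
So FubH is not produced.
Xylulose is absent, so ElnE is active.
With repressor ElnE bound, *elnL* is not transcribed.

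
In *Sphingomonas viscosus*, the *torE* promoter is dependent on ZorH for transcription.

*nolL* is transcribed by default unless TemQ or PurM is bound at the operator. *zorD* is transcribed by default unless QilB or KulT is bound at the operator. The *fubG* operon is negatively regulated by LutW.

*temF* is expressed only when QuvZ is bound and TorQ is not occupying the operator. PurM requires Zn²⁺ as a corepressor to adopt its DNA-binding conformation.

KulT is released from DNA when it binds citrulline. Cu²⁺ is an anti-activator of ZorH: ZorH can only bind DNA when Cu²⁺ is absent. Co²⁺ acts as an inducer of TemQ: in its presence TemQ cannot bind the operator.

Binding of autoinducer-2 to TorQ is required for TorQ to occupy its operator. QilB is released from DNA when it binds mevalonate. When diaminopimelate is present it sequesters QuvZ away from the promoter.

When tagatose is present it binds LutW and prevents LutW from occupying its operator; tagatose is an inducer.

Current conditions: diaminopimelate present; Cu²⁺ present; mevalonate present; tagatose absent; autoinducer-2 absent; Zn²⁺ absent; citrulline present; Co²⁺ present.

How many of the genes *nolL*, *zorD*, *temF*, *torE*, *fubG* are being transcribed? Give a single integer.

Co²⁺ is present, so TemQ is inactive.
Zn²⁺ is absent, so PurM is inactive.
With no repressor bound, *nolL* is transcribed.
→ *nolL* is ON.
Mevalonate is present, so QilB is inactive.
Citrulline is present, so KulT is inactive.
With no repressor bound, *zorD* is transcribed.
→ *zorD* is ON.
Diaminopimelate is present, so QuvZ is inactive.
Autoinducer-2 is absent, so TorQ is inactive.
Required activator QuvZ is absent, so *temF* is not transcribed.
→ *temF* is OFF.
Cu²⁺ is present, so ZorH is inactive.
Required activator ZorH is absent, so *torE* is not transcribed.
→ *torE* is OFF.
Tagatose is absent, so LutW is active.
With repressor LutW bound, *fubG* is not transcribed.
→ *fubG* is OFF.
2 of the 5 genes are transcribed.

2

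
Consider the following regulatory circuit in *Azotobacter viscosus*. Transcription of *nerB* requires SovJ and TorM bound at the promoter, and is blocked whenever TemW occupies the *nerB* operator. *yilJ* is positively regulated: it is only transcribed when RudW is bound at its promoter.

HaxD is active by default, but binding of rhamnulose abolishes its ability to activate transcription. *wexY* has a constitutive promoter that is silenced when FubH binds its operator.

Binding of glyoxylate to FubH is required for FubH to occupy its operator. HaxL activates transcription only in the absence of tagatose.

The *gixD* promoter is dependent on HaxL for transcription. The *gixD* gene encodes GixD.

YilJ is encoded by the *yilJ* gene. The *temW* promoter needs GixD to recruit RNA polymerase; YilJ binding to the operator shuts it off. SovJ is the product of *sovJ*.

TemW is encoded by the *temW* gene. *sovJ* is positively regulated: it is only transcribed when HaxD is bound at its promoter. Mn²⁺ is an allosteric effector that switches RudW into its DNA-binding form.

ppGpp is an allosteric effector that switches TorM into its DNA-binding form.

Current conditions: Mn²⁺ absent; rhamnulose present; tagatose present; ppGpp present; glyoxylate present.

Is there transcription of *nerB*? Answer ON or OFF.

OFF

Rhamnulose is present, so HaxD is inactive.
Required activator HaxD is absent, so *sovJ* is not transcribed.
So SovJ is not produced.
Mn²⁺ is absent, so RudW is inactive.
Required activator RudW is absent, so *yilJ* is not transcribed.
So YilJ is not produced.
Tagatose is present, so HaxL is inactive.
Required activator HaxL is absent, so *gixD* is not transcribed.
So GixD is not produced.
Required activator GixD is absent, so *temW* is not transcribed.
So TemW is not produced.
ppGpp is present, so TorM is active.
Required activator SovJ is absent, so *nerB* is not transcribed.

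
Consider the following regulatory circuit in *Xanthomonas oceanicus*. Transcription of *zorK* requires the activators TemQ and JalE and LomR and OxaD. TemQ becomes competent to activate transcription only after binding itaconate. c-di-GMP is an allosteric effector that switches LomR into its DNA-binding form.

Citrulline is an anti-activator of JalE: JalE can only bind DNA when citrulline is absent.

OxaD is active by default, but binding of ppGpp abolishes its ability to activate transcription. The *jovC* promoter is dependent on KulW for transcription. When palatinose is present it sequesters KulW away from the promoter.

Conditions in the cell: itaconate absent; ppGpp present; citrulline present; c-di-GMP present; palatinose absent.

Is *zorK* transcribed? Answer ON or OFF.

Itaconate is absent, so TemQ is inactive.
Citrulline is present, so JalE is inactive.
c-di-GMP is present, so LomR is active.
ppGpp is present, so OxaD is inactive.
Required activator TemQ is absent, so *zorK* is not transcribed.

OFF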